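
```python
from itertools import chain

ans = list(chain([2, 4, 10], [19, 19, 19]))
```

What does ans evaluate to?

Step 1: chain() concatenates iterables: [2, 4, 10] + [19, 19, 19].
Therefore ans = [2, 4, 10, 19, 19, 19].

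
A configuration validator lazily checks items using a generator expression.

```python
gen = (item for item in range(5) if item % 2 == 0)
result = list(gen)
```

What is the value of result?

Step 1: Filter range(5) keeping only even values:
  item=0: even, included
  item=1: odd, excluded
  item=2: even, included
  item=3: odd, excluded
  item=4: even, included
Therefore result = [0, 2, 4].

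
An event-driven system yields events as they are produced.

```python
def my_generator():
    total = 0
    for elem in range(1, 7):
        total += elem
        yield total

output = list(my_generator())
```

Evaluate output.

Step 1: Generator accumulates running sum:
  elem=1: total = 1, yield 1
  elem=2: total = 3, yield 3
  elem=3: total = 6, yield 6
  elem=4: total = 10, yield 10
  elem=5: total = 15, yield 15
  elem=6: total = 21, yield 21
Therefore output = [1, 3, 6, 10, 15, 21].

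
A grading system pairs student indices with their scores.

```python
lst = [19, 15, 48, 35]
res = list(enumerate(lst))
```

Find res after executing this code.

Step 1: enumerate pairs each element with its index:
  (0, 19)
  (1, 15)
  (2, 48)
  (3, 35)
Therefore res = [(0, 19), (1, 15), (2, 48), (3, 35)].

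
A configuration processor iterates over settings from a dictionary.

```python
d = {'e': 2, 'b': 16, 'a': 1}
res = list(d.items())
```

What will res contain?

Step 1: d.items() returns (key, value) pairs in insertion order.
Therefore res = [('e', 2), ('b', 16), ('a', 1)].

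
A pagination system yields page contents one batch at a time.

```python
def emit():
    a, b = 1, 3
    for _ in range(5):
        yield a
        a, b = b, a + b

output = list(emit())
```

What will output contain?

Step 1: Fibonacci-like sequence starting with a=1, b=3:
  Iteration 1: yield a=1, then a,b = 3,4
  Iteration 2: yield a=3, then a,b = 4,7
  Iteration 3: yield a=4, then a,b = 7,11
  Iteration 4: yield a=7, then a,b = 11,18
  Iteration 5: yield a=11, then a,b = 18,29
Therefore output = [1, 3, 4, 7, 11].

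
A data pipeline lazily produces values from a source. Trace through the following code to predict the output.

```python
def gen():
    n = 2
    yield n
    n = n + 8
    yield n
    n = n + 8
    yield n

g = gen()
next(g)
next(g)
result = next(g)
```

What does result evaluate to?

Step 1: Trace through generator execution:
  Yield 1: n starts at 2, yield 2
  Yield 2: n = 2 + 8 = 10, yield 10
  Yield 3: n = 10 + 8 = 18, yield 18
Step 2: First next() gets 2, second next() gets the second value, third next() yields 18.
Therefore result = 18.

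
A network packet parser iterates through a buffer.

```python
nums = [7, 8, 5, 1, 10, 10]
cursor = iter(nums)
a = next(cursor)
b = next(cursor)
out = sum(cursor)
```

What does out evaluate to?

Step 1: Create iterator over [7, 8, 5, 1, 10, 10].
Step 2: a = next() = 7, b = next() = 8.
Step 3: sum() of remaining [5, 1, 10, 10] = 26.
Therefore out = 26.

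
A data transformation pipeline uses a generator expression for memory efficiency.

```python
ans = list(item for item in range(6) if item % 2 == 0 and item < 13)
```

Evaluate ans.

Step 1: Filter range(6) where item % 2 == 0 and item < 13:
  item=0: both conditions met, included
  item=1: excluded (1 % 2 != 0)
  item=2: both conditions met, included
  item=3: excluded (3 % 2 != 0)
  item=4: both conditions met, included
  item=5: excluded (5 % 2 != 0)
Therefore ans = [0, 2, 4].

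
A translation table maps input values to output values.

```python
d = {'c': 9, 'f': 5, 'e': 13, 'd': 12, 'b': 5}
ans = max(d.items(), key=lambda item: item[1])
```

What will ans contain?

Step 1: Find item with maximum value:
  ('c', 9)
  ('f', 5)
  ('e', 13)
  ('d', 12)
  ('b', 5)
Step 2: Maximum value is 13 at key 'e'.
Therefore ans = ('e', 13).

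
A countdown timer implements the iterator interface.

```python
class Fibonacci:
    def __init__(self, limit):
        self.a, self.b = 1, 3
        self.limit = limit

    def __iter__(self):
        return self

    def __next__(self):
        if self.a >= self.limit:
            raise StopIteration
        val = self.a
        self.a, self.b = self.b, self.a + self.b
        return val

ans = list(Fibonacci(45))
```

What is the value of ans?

Step 1: Fibonacci-like sequence (a=1, b=3) until >= 45:
  Yield 1, then a,b = 3,4
  Yield 3, then a,b = 4,7
  Yield 4, then a,b = 7,11
  Yield 7, then a,b = 11,18
  Yield 11, then a,b = 18,29
  Yield 18, then a,b = 29,47
  Yield 29, then a,b = 47,76
Step 2: 47 >= 45, stop.
Therefore ans = [1, 3, 4, 7, 11, 18, 29].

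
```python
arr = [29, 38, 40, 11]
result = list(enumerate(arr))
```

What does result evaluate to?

Step 1: enumerate pairs each element with its index:
  (0, 29)
  (1, 38)
  (2, 40)
  (3, 11)
Therefore result = [(0, 29), (1, 38), (2, 40), (3, 11)].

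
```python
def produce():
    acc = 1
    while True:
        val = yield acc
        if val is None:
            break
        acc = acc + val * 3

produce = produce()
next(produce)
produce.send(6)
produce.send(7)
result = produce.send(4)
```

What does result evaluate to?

Step 1: next() -> yield acc=1.
Step 2: send(6) -> val=6, acc = 1 + 6*3 = 19, yield 19.
Step 3: send(7) -> val=7, acc = 19 + 7*3 = 40, yield 40.
Step 4: send(4) -> val=4, acc = 40 + 4*3 = 52, yield 52.
Therefore result = 52.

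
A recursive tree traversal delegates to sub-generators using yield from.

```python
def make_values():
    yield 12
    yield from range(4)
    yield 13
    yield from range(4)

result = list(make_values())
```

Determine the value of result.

Step 1: Trace yields in order:
  yield 12
  yield 0
  yield 1
  yield 2
  yield 3
  yield 13
  yield 0
  yield 1
  yield 2
  yield 3
Therefore result = [12, 0, 1, 2, 3, 13, 0, 1, 2, 3].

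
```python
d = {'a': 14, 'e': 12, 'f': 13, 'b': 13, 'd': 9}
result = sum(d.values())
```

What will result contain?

Step 1: d.values() = [14, 12, 13, 13, 9].
Step 2: sum = 61.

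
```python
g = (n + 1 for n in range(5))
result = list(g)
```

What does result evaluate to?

Step 1: For each n in range(5), compute n+1:
  n=0: 0+1 = 1
  n=1: 1+1 = 2
  n=2: 2+1 = 3
  n=3: 3+1 = 4
  n=4: 4+1 = 5
Therefore result = [1, 2, 3, 4, 5].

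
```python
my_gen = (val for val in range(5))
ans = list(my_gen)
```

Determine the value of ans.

Step 1: Generator expression iterates range(5): [0, 1, 2, 3, 4].
Step 2: list() collects all values.
Therefore ans = [0, 1, 2, 3, 4].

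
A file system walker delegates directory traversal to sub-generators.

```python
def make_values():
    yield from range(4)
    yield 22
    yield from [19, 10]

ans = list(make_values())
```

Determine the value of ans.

Step 1: Trace yields in order:
  yield 0
  yield 1
  yield 2
  yield 3
  yield 22
  yield 19
  yield 10
Therefore ans = [0, 1, 2, 3, 22, 19, 10].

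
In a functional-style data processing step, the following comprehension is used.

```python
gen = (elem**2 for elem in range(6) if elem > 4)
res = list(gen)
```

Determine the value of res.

Step 1: For range(6), keep elem > 4, then square:
  elem=0: 0 <= 4, excluded
  elem=1: 1 <= 4, excluded
  elem=2: 2 <= 4, excluded
  elem=3: 3 <= 4, excluded
  elem=4: 4 <= 4, excluded
  elem=5: 5 > 4, yield 5**2 = 25
Therefore res = [25].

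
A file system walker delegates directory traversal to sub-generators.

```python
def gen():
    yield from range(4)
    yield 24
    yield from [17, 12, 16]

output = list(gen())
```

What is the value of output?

Step 1: Trace yields in order:
  yield 0
  yield 1
  yield 2
  yield 3
  yield 24
  yield 17
  yield 12
  yield 16
Therefore output = [0, 1, 2, 3, 24, 17, 12, 16].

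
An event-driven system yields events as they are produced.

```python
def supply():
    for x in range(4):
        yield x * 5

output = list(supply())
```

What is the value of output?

Step 1: For each x in range(4), yield x * 5:
  x=0: yield 0 * 5 = 0
  x=1: yield 1 * 5 = 5
  x=2: yield 2 * 5 = 10
  x=3: yield 3 * 5 = 15
Therefore output = [0, 5, 10, 15].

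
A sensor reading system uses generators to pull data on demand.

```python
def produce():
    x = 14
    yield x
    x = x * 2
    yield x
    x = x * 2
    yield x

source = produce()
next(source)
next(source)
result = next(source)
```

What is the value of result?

Step 1: Trace through generator execution:
  Yield 1: x starts at 14, yield 14
  Yield 2: x = 14 * 2 = 28, yield 28
  Yield 3: x = 28 * 2 = 56, yield 56
Step 2: First next() gets 14, second next() gets the second value, third next() yields 56.
Therefore result = 56.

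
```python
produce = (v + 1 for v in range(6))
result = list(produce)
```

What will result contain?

Step 1: For each v in range(6), compute v+1:
  v=0: 0+1 = 1
  v=1: 1+1 = 2
  v=2: 2+1 = 3
  v=3: 3+1 = 4
  v=4: 4+1 = 5
  v=5: 5+1 = 6
Therefore result = [1, 2, 3, 4, 5, 6].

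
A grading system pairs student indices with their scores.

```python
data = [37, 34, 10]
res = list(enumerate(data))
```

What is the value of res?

Step 1: enumerate pairs each element with its index:
  (0, 37)
  (1, 34)
  (2, 10)
Therefore res = [(0, 37), (1, 34), (2, 10)].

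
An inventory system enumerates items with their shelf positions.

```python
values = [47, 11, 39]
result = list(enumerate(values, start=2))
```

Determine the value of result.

Step 1: enumerate with start=2:
  (2, 47)
  (3, 11)
  (4, 39)
Therefore result = [(2, 47), (3, 11), (4, 39)].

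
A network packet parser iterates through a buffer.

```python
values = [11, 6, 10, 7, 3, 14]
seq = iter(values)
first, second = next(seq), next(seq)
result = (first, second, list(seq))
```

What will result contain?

Step 1: Create iterator over [11, 6, 10, 7, 3, 14].
Step 2: first = 11, second = 6.
Step 3: Remaining elements: [10, 7, 3, 14].
Therefore result = (11, 6, [10, 7, 3, 14]).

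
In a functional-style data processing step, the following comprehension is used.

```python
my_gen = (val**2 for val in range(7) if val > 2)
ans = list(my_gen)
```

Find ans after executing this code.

Step 1: For range(7), keep val > 2, then square:
  val=0: 0 <= 2, excluded
  val=1: 1 <= 2, excluded
  val=2: 2 <= 2, excluded
  val=3: 3 > 2, yield 3**2 = 9
  val=4: 4 > 2, yield 4**2 = 16
  val=5: 5 > 2, yield 5**2 = 25
  val=6: 6 > 2, yield 6**2 = 36
Therefore ans = [9, 16, 25, 36].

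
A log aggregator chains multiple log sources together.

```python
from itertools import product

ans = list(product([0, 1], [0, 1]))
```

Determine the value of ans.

Step 1: product([0, 1], [0, 1]) gives all pairs:
  (0, 0)
  (0, 1)
  (1, 0)
  (1, 1)
Therefore ans = [(0, 0), (0, 1), (1, 0), (1, 1)].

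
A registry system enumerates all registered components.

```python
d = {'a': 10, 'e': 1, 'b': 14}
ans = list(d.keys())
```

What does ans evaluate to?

Step 1: d.keys() returns the dictionary keys in insertion order.
Therefore ans = ['a', 'e', 'b'].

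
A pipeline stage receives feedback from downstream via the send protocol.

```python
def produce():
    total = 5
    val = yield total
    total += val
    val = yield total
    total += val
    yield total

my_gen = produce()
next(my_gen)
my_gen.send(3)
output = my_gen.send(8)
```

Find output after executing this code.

Step 1: next() -> yield total=5.
Step 2: send(3) -> val=3, total = 5+3 = 8, yield 8.
Step 3: send(8) -> val=8, total = 8+8 = 16, yield 16.
Therefore output = 16.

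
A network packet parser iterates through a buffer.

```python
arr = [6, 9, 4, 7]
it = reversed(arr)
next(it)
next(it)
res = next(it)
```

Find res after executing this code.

Step 1: reversed([6, 9, 4, 7]) gives iterator: [7, 4, 9, 6].
Step 2: First next() = 7, second next() = 4.
Step 3: Third next() = 9.
Therefore res = 9.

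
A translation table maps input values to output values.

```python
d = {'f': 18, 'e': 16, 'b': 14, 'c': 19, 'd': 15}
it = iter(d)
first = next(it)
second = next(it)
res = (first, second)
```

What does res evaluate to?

Step 1: iter(d) iterates over keys: ['f', 'e', 'b', 'c', 'd'].
Step 2: first = next(it) = 'f', second = next(it) = 'e'.
Therefore res = ('f', 'e').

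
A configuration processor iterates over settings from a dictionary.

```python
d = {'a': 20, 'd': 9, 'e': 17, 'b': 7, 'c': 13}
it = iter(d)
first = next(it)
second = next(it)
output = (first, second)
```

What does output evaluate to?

Step 1: iter(d) iterates over keys: ['a', 'd', 'e', 'b', 'c'].
Step 2: first = next(it) = 'a', second = next(it) = 'd'.
Therefore output = ('a', 'd').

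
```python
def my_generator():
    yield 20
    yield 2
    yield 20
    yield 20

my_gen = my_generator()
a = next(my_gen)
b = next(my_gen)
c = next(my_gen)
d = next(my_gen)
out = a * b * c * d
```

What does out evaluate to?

Step 1: Create generator and consume all values:
  a = next(my_gen) = 20
  b = next(my_gen) = 2
  c = next(my_gen) = 20
  d = next(my_gen) = 20
Step 2: out = 20 * 2 * 20 * 20 = 16000.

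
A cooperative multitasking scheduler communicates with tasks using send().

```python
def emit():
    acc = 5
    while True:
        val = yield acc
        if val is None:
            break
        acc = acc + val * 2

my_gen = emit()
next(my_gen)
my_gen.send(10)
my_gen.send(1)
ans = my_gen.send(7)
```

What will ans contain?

Step 1: next() -> yield acc=5.
Step 2: send(10) -> val=10, acc = 5 + 10*2 = 25, yield 25.
Step 3: send(1) -> val=1, acc = 25 + 1*2 = 27, yield 27.
Step 4: send(7) -> val=7, acc = 27 + 7*2 = 41, yield 41.
Therefore ans = 41.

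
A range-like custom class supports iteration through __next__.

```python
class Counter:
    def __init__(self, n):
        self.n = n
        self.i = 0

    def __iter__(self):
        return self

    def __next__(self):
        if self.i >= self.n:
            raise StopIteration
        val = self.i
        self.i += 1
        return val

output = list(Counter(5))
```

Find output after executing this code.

Step 1: Counter(5) creates an iterator counting 0 to 4.
Step 2: list() consumes all values: [0, 1, 2, 3, 4].
Therefore output = [0, 1, 2, 3, 4].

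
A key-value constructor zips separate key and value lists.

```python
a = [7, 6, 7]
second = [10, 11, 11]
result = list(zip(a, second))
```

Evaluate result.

Step 1: zip pairs elements at same index:
  Index 0: (7, 10)
  Index 1: (6, 11)
  Index 2: (7, 11)
Therefore result = [(7, 10), (6, 11), (7, 11)].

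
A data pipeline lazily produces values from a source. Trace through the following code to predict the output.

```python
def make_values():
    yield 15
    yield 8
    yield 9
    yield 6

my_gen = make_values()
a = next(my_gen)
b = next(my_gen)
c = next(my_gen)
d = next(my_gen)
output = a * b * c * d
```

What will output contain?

Step 1: Create generator and consume all values:
  a = next(my_gen) = 15
  b = next(my_gen) = 8
  c = next(my_gen) = 9
  d = next(my_gen) = 6
Step 2: output = 15 * 8 * 9 * 6 = 6480.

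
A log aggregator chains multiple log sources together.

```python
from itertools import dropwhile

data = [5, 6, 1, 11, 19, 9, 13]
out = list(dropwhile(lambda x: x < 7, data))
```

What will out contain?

Step 1: dropwhile drops elements while < 7:
  5 < 7: dropped
  6 < 7: dropped
  1 < 7: dropped
  11: kept (dropping stopped)
Step 2: Remaining elements kept regardless of condition.
Therefore out = [11, 19, 9, 13].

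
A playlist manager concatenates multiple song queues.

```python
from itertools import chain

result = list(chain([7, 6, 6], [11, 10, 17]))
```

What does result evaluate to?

Step 1: chain() concatenates iterables: [7, 6, 6] + [11, 10, 17].
Therefore result = [7, 6, 6, 11, 10, 17].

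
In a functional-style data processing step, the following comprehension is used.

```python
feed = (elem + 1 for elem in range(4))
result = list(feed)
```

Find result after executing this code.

Step 1: For each elem in range(4), compute elem+1:
  elem=0: 0+1 = 1
  elem=1: 1+1 = 2
  elem=2: 2+1 = 3
  elem=3: 3+1 = 4
Therefore result = [1, 2, 3, 4].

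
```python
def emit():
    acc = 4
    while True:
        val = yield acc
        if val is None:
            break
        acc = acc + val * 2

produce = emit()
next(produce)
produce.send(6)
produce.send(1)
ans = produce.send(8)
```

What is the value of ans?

Step 1: next() -> yield acc=4.
Step 2: send(6) -> val=6, acc = 4 + 6*2 = 16, yield 16.
Step 3: send(1) -> val=1, acc = 16 + 1*2 = 18, yield 18.
Step 4: send(8) -> val=8, acc = 18 + 8*2 = 34, yield 34.
Therefore ans = 34.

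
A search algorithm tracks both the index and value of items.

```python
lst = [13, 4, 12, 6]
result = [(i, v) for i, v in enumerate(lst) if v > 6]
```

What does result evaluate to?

Step 1: Filter enumerate([13, 4, 12, 6]) keeping v > 6:
  (0, 13): 13 > 6, included
  (1, 4): 4 <= 6, excluded
  (2, 12): 12 > 6, included
  (3, 6): 6 <= 6, excluded
Therefore result = [(0, 13), (2, 12)].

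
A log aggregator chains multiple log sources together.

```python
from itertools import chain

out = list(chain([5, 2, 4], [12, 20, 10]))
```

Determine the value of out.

Step 1: chain() concatenates iterables: [5, 2, 4] + [12, 20, 10].
Therefore out = [5, 2, 4, 12, 20, 10].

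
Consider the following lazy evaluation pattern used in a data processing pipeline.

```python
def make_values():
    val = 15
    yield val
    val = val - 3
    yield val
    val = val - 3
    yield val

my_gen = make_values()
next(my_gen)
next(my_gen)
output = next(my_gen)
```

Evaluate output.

Step 1: Trace through generator execution:
  Yield 1: val starts at 15, yield 15
  Yield 2: val = 15 - 3 = 12, yield 12
  Yield 3: val = 12 - 3 = 9, yield 9
Step 2: First next() gets 15, second next() gets the second value, third next() yields 9.
Therefore output = 9.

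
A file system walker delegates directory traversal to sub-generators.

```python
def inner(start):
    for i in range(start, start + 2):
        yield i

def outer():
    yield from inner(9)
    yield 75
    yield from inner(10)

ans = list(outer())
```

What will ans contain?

Step 1: outer() delegates to inner(9):
  yield 9
  yield 10
Step 2: yield 75
Step 3: Delegates to inner(10):
  yield 10
  yield 11
Therefore ans = [9, 10, 75, 10, 11].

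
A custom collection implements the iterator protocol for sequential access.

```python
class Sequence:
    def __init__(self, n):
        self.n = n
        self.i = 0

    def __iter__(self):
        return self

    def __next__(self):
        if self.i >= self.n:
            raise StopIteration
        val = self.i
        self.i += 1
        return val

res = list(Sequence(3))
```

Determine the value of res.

Step 1: Sequence(3) creates an iterator counting 0 to 2.
Step 2: list() consumes all values: [0, 1, 2].
Therefore res = [0, 1, 2].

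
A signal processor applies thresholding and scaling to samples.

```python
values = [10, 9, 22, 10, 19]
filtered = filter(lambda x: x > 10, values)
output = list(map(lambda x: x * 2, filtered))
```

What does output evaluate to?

Step 1: Filter values for elements > 10:
  10: removed
  9: removed
  22: kept
  10: removed
  19: kept
Step 2: Map x * 2 on filtered [22, 19]:
  22 -> 44
  19 -> 38
Therefore output = [44, 38].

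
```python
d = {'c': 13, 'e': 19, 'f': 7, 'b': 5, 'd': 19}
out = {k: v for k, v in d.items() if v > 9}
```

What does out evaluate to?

Step 1: Filter items where value > 9:
  'c': 13 > 9: kept
  'e': 19 > 9: kept
  'f': 7 <= 9: removed
  'b': 5 <= 9: removed
  'd': 19 > 9: kept
Therefore out = {'c': 13, 'e': 19, 'd': 19}.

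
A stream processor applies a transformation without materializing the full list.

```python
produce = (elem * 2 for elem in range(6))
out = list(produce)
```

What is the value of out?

Step 1: For each elem in range(6), compute elem*2:
  elem=0: 0*2 = 0
  elem=1: 1*2 = 2
  elem=2: 2*2 = 4
  elem=3: 3*2 = 6
  elem=4: 4*2 = 8
  elem=5: 5*2 = 10
Therefore out = [0, 2, 4, 6, 8, 10].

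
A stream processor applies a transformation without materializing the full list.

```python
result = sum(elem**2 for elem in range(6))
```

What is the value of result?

Step 1: Compute elem**2 for each elem in range(6):
  elem=0: 0**2 = 0
  elem=1: 1**2 = 1
  elem=2: 2**2 = 4
  elem=3: 3**2 = 9
  elem=4: 4**2 = 16
  elem=5: 5**2 = 25
Step 2: sum = 0 + 1 + 4 + 9 + 16 + 25 = 55.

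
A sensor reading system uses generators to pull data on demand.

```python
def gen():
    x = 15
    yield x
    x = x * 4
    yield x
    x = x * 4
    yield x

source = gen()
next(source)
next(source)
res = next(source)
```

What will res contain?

Step 1: Trace through generator execution:
  Yield 1: x starts at 15, yield 15
  Yield 2: x = 15 * 4 = 60, yield 60
  Yield 3: x = 60 * 4 = 240, yield 240
Step 2: First next() gets 15, second next() gets the second value, third next() yields 240.
Therefore res = 240.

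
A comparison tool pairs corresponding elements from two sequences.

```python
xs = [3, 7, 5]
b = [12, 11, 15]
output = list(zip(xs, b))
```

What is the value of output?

Step 1: zip pairs elements at same index:
  Index 0: (3, 12)
  Index 1: (7, 11)
  Index 2: (5, 15)
Therefore output = [(3, 12), (7, 11), (5, 15)].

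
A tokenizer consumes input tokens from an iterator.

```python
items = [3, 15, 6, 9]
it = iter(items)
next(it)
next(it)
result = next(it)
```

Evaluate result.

Step 1: Create iterator over [3, 15, 6, 9].
Step 2: next() consumes 3.
Step 3: next() consumes 15.
Step 4: next() returns 6.
Therefore result = 6.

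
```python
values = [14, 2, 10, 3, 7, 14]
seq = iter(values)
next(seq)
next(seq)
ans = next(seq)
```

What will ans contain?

Step 1: Create iterator over [14, 2, 10, 3, 7, 14].
Step 2: next() consumes 14.
Step 3: next() consumes 2.
Step 4: next() returns 10.
Therefore ans = 10.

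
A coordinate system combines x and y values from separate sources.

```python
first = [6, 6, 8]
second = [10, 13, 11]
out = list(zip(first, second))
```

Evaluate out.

Step 1: zip pairs elements at same index:
  Index 0: (6, 10)
  Index 1: (6, 13)
  Index 2: (8, 11)
Therefore out = [(6, 10), (6, 13), (8, 11)].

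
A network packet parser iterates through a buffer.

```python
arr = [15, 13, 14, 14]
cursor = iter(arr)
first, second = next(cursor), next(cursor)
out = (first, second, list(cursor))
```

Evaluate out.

Step 1: Create iterator over [15, 13, 14, 14].
Step 2: first = 15, second = 13.
Step 3: Remaining elements: [14, 14].
Therefore out = (15, 13, [14, 14]).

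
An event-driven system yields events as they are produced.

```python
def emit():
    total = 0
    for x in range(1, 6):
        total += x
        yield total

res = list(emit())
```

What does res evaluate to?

Step 1: Generator accumulates running sum:
  x=1: total = 1, yield 1
  x=2: total = 3, yield 3
  x=3: total = 6, yield 6
  x=4: total = 10, yield 10
  x=5: total = 15, yield 15
Therefore res = [1, 3, 6, 10, 15].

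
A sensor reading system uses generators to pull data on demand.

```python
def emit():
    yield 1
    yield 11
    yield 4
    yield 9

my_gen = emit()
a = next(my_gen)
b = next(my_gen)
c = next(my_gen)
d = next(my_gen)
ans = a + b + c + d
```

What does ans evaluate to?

Step 1: Create generator and consume all values:
  a = next(my_gen) = 1
  b = next(my_gen) = 11
  c = next(my_gen) = 4
  d = next(my_gen) = 9
Step 2: ans = 1 + 11 + 4 + 9 = 25.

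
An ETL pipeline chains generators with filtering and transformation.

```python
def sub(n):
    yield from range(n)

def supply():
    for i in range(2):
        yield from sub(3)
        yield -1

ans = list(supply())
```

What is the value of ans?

Step 1: For each i in range(2):
  i=0: yield from sub(3) -> [0, 1, 2], then yield -1
  i=1: yield from sub(3) -> [0, 1, 2], then yield -1
Therefore ans = [0, 1, 2, -1, 0, 1, 2, -1].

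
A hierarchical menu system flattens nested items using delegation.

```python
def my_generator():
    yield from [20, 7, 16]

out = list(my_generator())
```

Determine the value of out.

Step 1: yield from delegates to the iterable, yielding each element.
Step 2: Collected values: [20, 7, 16].
Therefore out = [20, 7, 16].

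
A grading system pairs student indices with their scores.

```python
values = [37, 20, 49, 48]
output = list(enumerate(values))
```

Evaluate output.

Step 1: enumerate pairs each element with its index:
  (0, 37)
  (1, 20)
  (2, 49)
  (3, 48)
Therefore output = [(0, 37), (1, 20), (2, 49), (3, 48)].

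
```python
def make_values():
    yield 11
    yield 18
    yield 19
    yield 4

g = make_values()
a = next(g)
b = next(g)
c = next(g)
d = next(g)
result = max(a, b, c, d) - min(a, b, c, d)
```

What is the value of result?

Step 1: Create generator and consume all values:
  a = next(g) = 11
  b = next(g) = 18
  c = next(g) = 19
  d = next(g) = 4
Step 2: max = 19, min = 4, result = 19 - 4 = 15.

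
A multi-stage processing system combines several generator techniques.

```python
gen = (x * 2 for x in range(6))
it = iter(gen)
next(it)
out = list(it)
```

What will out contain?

Step 1: Generator produces [0, 2, 4, 6, 8, 10].
Step 2: next(it) consumes first element (0).
Step 3: list(it) collects remaining: [2, 4, 6, 8, 10].
Therefore out = [2, 4, 6, 8, 10].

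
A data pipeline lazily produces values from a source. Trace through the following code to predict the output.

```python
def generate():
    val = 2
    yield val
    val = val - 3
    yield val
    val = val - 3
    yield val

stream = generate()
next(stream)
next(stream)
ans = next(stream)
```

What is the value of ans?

Step 1: Trace through generator execution:
  Yield 1: val starts at 2, yield 2
  Yield 2: val = 2 - 3 = -1, yield -1
  Yield 3: val = -1 - 3 = -4, yield -4
Step 2: First next() gets 2, second next() gets the second value, third next() yields -4.
Therefore ans = -4.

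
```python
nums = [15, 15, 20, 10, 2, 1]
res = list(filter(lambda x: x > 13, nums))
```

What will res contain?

Step 1: Filter elements > 13:
  15: kept
  15: kept
  20: kept
  10: removed
  2: removed
  1: removed
Therefore res = [15, 15, 20].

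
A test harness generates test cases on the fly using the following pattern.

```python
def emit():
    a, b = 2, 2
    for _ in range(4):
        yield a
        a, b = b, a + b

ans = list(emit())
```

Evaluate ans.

Step 1: Fibonacci-like sequence starting with a=2, b=2:
  Iteration 1: yield a=2, then a,b = 2,4
  Iteration 2: yield a=2, then a,b = 4,6
  Iteration 3: yield a=4, then a,b = 6,10
  Iteration 4: yield a=6, then a,b = 10,16
Therefore ans = [2, 2, 4, 6].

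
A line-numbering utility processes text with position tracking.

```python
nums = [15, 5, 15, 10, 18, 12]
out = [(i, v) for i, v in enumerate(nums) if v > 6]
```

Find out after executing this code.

Step 1: Filter enumerate([15, 5, 15, 10, 18, 12]) keeping v > 6:
  (0, 15): 15 > 6, included
  (1, 5): 5 <= 6, excluded
  (2, 15): 15 > 6, included
  (3, 10): 10 > 6, included
  (4, 18): 18 > 6, included
  (5, 12): 12 > 6, included
Therefore out = [(0, 15), (2, 15), (3, 10), (4, 18), (5, 12)].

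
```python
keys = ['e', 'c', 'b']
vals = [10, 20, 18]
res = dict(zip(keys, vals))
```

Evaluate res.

Step 1: zip pairs keys with values:
  'e' -> 10
  'c' -> 20
  'b' -> 18
Therefore res = {'e': 10, 'c': 20, 'b': 18}.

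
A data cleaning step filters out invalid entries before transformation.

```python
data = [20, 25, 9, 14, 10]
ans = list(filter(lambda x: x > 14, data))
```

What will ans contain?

Step 1: Filter elements > 14:
  20: kept
  25: kept
  9: removed
  14: removed
  10: removed
Therefore ans = [20, 25].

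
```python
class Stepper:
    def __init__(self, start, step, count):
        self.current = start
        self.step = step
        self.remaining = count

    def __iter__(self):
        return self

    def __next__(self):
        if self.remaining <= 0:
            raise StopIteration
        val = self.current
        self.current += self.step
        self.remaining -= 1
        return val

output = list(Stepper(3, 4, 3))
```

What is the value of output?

Step 1: Stepper starts at 3, increments by 4, for 3 steps:
  Yield 3, then current += 4
  Yield 7, then current += 4
  Yield 11, then current += 4
Therefore output = [3, 7, 11].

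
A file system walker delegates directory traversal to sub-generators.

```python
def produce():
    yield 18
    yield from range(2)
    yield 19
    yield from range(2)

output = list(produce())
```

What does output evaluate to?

Step 1: Trace yields in order:
  yield 18
  yield 0
  yield 1
  yield 19
  yield 0
  yield 1
Therefore output = [18, 0, 1, 19, 0, 1].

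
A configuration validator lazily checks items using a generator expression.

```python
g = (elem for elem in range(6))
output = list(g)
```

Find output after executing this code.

Step 1: Generator expression iterates range(6): [0, 1, 2, 3, 4, 5].
Step 2: list() collects all values.
Therefore output = [0, 1, 2, 3, 4, 5].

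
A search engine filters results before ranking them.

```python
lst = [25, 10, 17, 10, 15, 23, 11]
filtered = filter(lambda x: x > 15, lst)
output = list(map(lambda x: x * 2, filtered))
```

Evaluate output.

Step 1: Filter lst for elements > 15:
  25: kept
  10: removed
  17: kept
  10: removed
  15: removed
  23: kept
  11: removed
Step 2: Map x * 2 on filtered [25, 17, 23]:
  25 -> 50
  17 -> 34
  23 -> 46
Therefore output = [50, 34, 46].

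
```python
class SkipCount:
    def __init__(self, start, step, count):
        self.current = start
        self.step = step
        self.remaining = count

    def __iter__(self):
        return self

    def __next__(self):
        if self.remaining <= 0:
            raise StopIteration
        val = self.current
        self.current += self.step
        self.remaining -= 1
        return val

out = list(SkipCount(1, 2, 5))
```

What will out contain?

Step 1: SkipCount starts at 1, increments by 2, for 5 steps:
  Yield 1, then current += 2
  Yield 3, then current += 2
  Yield 5, then current += 2
  Yield 7, then current += 2
  Yield 9, then current += 2
Therefore out = [1, 3, 5, 7, 9].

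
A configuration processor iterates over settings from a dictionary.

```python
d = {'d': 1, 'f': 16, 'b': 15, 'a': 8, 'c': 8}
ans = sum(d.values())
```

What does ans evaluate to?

Step 1: d.values() = [1, 16, 15, 8, 8].
Step 2: sum = 48.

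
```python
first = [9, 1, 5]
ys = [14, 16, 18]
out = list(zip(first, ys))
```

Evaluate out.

Step 1: zip pairs elements at same index:
  Index 0: (9, 14)
  Index 1: (1, 16)
  Index 2: (5, 18)
Therefore out = [(9, 14), (1, 16), (5, 18)].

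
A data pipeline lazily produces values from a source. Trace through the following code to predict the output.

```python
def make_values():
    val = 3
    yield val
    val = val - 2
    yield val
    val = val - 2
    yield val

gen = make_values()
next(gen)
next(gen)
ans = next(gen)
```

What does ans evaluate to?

Step 1: Trace through generator execution:
  Yield 1: val starts at 3, yield 3
  Yield 2: val = 3 - 2 = 1, yield 1
  Yield 3: val = 1 - 2 = -1, yield -1
Step 2: First next() gets 3, second next() gets the second value, third next() yields -1.
Therefore ans = -1.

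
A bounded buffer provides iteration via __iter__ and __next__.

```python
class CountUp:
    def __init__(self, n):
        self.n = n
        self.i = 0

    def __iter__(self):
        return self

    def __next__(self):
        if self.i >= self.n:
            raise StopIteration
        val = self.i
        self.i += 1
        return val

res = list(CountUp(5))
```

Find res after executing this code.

Step 1: CountUp(5) creates an iterator counting 0 to 4.
Step 2: list() consumes all values: [0, 1, 2, 3, 4].
Therefore res = [0, 1, 2, 3, 4].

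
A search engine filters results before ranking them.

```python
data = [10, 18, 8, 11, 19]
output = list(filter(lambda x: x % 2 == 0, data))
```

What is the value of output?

Step 1: Filter elements divisible by 2:
  10 % 2 = 0: kept
  18 % 2 = 0: kept
  8 % 2 = 0: kept
  11 % 2 = 1: removed
  19 % 2 = 1: removed
Therefore output = [10, 18, 8].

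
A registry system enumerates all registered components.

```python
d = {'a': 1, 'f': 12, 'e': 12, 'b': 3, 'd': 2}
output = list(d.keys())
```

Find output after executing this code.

Step 1: d.keys() returns the dictionary keys in insertion order.
Therefore output = ['a', 'f', 'e', 'b', 'd'].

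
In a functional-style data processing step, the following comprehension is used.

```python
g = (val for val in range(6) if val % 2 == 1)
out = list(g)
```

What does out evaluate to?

Step 1: Filter range(6) keeping only odd values:
  val=0: even, excluded
  val=1: odd, included
  val=2: even, excluded
  val=3: odd, included
  val=4: even, excluded
  val=5: odd, included
Therefore out = [1, 3, 5].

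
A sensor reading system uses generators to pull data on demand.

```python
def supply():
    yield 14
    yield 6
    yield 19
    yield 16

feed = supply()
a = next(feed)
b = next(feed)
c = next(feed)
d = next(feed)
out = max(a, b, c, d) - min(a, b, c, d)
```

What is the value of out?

Step 1: Create generator and consume all values:
  a = next(feed) = 14
  b = next(feed) = 6
  c = next(feed) = 19
  d = next(feed) = 16
Step 2: max = 19, min = 6, out = 19 - 6 = 13.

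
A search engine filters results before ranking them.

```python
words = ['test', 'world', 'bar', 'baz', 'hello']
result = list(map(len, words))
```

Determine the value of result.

Step 1: Map len() to each word:
  'test' -> 4
  'world' -> 5
  'bar' -> 3
  'baz' -> 3
  'hello' -> 5
Therefore result = [4, 5, 3, 3, 5].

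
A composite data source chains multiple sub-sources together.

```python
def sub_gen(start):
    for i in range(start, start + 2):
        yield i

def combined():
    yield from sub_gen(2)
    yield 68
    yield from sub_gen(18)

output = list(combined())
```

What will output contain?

Step 1: combined() delegates to sub_gen(2):
  yield 2
  yield 3
Step 2: yield 68
Step 3: Delegates to sub_gen(18):
  yield 18
  yield 19
Therefore output = [2, 3, 68, 18, 19].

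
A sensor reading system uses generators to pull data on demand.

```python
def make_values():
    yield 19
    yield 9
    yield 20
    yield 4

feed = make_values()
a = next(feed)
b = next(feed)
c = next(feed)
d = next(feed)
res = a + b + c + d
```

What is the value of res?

Step 1: Create generator and consume all values:
  a = next(feed) = 19
  b = next(feed) = 9
  c = next(feed) = 20
  d = next(feed) = 4
Step 2: res = 19 + 9 + 20 + 4 = 52.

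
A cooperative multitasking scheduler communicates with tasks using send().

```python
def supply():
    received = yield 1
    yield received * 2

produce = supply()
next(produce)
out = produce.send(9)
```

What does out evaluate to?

Step 1: next(produce) advances to first yield, producing 1.
Step 2: send(9) resumes, received = 9.
Step 3: yield received * 2 = 9 * 2 = 18.
Therefore out = 18.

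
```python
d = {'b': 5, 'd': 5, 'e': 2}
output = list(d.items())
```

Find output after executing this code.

Step 1: d.items() returns (key, value) pairs in insertion order.
Therefore output = [('b', 5), ('d', 5), ('e', 2)].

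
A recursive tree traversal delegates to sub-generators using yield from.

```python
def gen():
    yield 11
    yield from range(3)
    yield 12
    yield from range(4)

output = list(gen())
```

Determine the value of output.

Step 1: Trace yields in order:
  yield 11
  yield 0
  yield 1
  yield 2
  yield 12
  yield 0
  yield 1
  yield 2
  yield 3
Therefore output = [11, 0, 1, 2, 12, 0, 1, 2, 3].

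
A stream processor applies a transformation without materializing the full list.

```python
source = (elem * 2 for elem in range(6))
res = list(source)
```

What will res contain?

Step 1: For each elem in range(6), compute elem*2:
  elem=0: 0*2 = 0
  elem=1: 1*2 = 2
  elem=2: 2*2 = 4
  elem=3: 3*2 = 6
  elem=4: 4*2 = 8
  elem=5: 5*2 = 10
Therefore res = [0, 2, 4, 6, 8, 10].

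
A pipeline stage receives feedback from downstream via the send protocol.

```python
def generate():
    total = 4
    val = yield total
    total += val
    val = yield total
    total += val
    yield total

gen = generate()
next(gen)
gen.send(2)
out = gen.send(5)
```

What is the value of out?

Step 1: next() -> yield total=4.
Step 2: send(2) -> val=2, total = 4+2 = 6, yield 6.
Step 3: send(5) -> val=5, total = 6+5 = 11, yield 11.
Therefore out = 11.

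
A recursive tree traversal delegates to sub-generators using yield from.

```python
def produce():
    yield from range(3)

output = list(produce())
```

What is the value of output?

Step 1: yield from delegates to the iterable, yielding each element.
Step 2: Collected values: [0, 1, 2].
Therefore output = [0, 1, 2].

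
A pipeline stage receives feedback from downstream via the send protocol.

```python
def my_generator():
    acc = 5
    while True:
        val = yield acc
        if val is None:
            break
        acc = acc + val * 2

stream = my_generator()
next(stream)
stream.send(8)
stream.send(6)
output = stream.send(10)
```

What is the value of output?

Step 1: next() -> yield acc=5.
Step 2: send(8) -> val=8, acc = 5 + 8*2 = 21, yield 21.
Step 3: send(6) -> val=6, acc = 21 + 6*2 = 33, yield 33.
Step 4: send(10) -> val=10, acc = 33 + 10*2 = 53, yield 53.
Therefore output = 53.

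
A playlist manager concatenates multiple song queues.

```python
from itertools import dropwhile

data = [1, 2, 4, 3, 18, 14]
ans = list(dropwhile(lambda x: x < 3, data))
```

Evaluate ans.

Step 1: dropwhile drops elements while < 3:
  1 < 3: dropped
  2 < 3: dropped
  4: kept (dropping stopped)
Step 2: Remaining elements kept regardless of condition.
Therefore ans = [4, 3, 18, 14].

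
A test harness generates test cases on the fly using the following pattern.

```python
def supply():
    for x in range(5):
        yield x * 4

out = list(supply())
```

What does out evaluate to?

Step 1: For each x in range(5), yield x * 4:
  x=0: yield 0 * 4 = 0
  x=1: yield 1 * 4 = 4
  x=2: yield 2 * 4 = 8
  x=3: yield 3 * 4 = 12
  x=4: yield 4 * 4 = 16
Therefore out = [0, 4, 8, 12, 16].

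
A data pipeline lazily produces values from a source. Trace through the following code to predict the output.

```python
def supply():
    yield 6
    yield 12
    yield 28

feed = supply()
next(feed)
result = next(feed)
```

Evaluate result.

Step 1: supply() creates a generator.
Step 2: next(feed) yields 6 (consumed and discarded).
Step 3: next(feed) yields 12, assigned to result.
Therefore result = 12.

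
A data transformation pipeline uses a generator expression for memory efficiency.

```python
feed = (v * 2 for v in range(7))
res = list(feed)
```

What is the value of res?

Step 1: For each v in range(7), compute v*2:
  v=0: 0*2 = 0
  v=1: 1*2 = 2
  v=2: 2*2 = 4
  v=3: 3*2 = 6
  v=4: 4*2 = 8
  v=5: 5*2 = 10
  v=6: 6*2 = 12
Therefore res = [0, 2, 4, 6, 8, 10, 12].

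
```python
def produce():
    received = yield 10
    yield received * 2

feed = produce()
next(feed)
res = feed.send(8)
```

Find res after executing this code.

Step 1: next(feed) advances to first yield, producing 10.
Step 2: send(8) resumes, received = 8.
Step 3: yield received * 2 = 8 * 2 = 16.
Therefore res = 16.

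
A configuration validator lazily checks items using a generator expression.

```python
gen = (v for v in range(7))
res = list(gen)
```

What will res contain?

Step 1: Generator expression iterates range(7): [0, 1, 2, 3, 4, 5, 6].
Step 2: list() collects all values.
Therefore res = [0, 1, 2, 3, 4, 5, 6].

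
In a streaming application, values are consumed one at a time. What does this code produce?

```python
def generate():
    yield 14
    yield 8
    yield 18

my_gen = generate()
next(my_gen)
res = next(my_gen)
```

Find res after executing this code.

Step 1: generate() creates a generator.
Step 2: next(my_gen) yields 14 (consumed and discarded).
Step 3: next(my_gen) yields 8, assigned to res.
Therefore res = 8.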